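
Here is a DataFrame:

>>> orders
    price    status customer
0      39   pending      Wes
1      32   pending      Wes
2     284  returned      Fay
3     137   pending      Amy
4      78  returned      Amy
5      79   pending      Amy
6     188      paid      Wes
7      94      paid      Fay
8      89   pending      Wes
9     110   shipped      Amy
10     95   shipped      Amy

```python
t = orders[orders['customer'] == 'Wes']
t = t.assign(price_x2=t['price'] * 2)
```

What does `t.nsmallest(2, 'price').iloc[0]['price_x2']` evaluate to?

64

filter rows where customer == 'Wes':
   price   status customer
0     39  pending      Wes
1     32  pending      Wes
6    188     paid      Wes
8     89  pending      Wes
add column price_x2 = t['price'] * 2:
   price   status customer  price_x2
0     39  pending      Wes        78
1     32  pending      Wes        64
6    188     paid      Wes       376
8     89  pending      Wes       178
take 2 rows with smallest price:
   price   status customer  price_x2
1     32  pending      Wes        64
0     39  pending      Wes        78
Reading off the value at position 0, column 'price_x2', we get 64.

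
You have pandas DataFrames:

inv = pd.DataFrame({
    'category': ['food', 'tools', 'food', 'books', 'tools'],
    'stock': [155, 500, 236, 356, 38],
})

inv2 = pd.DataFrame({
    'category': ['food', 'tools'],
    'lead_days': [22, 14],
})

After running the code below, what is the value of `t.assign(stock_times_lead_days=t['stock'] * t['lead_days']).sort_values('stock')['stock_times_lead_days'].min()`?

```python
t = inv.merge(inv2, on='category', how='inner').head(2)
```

merge on 'category' (how='inner') → 4 rows:
  category  stock  lead_days
0     food    155         22
1    tools    500         14
2     food    236         22
3    tools     38         14
take first 2 rows:
  category  stock  lead_days
0     food    155         22
1    tools    500         14
add column stock_times_lead_days = t['stock'] * t['lead_days']:
  category  stock  lead_days  stock_times_lead_days
0     food    155         22                   3410
1    tools    500         14                   7000
sort by stock:
  category  stock  lead_days  stock_times_lead_days
0     food    155         22                   3410
1    tools    500         14                   7000
So min() = 3410.

3410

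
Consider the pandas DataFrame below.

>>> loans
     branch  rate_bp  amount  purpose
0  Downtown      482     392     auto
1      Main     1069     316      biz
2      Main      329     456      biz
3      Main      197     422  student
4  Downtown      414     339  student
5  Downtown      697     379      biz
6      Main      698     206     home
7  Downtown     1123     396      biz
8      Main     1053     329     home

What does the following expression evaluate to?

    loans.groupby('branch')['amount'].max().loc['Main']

group by branch, max of amount:
branch
Downtown    396
Main        456
Name: amount, dtype: int64
Hence 456.

456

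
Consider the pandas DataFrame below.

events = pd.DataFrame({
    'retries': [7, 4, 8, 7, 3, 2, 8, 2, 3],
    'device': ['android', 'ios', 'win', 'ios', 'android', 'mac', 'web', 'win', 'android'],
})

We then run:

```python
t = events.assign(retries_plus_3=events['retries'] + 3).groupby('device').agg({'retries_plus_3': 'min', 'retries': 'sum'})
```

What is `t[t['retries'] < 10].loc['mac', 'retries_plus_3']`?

5

add column retries_plus_3 = events['retries'] + 3:
   retries   device  retries_plus_3
0        7  android              10
1        4      ios               7
2        8      win              11
3        7      ios              10
4        3  android               6
5        2      mac               5
6        8      web              11
7        2      win               5
8        3  android               6
group by device: min(retries_plus_3), sum(retries):
         retries_plus_3  retries
device                          
android               6       13
ios                   7       11
mac                   5        2
web                  11        8
win                   5       10
filter rows where retries < 10:
        retries_plus_3  retries
device                         
mac                  5        2
web                 11        8
So loc['mac', 'retries_plus_3'] = 5.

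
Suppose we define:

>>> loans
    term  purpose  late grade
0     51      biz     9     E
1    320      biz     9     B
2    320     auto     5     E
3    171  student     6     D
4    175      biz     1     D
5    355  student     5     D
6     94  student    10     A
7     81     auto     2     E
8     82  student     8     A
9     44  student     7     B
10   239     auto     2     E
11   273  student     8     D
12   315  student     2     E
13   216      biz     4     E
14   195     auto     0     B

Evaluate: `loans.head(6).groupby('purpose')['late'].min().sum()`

take first 6 rows:
   term  purpose  late grade
0    51      biz     9     E
1   320      biz     9     B
2   320     auto     5     E
3   171  student     6     D
4   175      biz     1     D
5   355  student     5     D
group by purpose, min of late:
purpose
auto       5
biz        1
student    5
Name: late, dtype: int64
Finally, sum of the resulting series = 11.

11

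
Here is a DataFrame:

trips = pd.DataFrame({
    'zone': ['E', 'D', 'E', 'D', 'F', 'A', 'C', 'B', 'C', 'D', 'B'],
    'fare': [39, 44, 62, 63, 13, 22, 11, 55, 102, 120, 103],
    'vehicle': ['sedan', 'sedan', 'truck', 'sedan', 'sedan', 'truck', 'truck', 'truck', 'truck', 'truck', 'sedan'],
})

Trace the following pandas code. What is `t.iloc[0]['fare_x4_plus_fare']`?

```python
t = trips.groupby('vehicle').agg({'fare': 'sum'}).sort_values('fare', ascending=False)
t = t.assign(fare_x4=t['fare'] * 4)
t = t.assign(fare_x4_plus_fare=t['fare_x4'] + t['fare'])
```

group by vehicle, sum of fare:
         fare
vehicle      
sedan     262
truck     372
sort by fare descending:
         fare
vehicle      
truck     372
sedan     262
add column fare_x4 = t['fare'] * 4:
         fare  fare_x4
vehicle               
truck     372     1488
sedan     262     1048
add column fare_x4_plus_fare = t['fare_x4'] + t['fare']:
         fare  fare_x4  fare_x4_plus_fare
vehicle                                  
truck     372     1488               1860
sedan     262     1048               1310
Then the value at position 0, column 'fare_x4_plus_fare': 1860

1860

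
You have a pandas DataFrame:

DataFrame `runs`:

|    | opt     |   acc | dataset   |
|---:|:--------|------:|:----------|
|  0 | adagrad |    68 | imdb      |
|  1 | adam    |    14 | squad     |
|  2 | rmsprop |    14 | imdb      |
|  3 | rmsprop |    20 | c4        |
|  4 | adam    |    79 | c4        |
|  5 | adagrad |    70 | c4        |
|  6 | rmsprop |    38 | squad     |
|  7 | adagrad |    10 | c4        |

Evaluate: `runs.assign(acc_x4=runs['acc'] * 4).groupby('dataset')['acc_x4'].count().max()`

4

add column acc_x4 = runs['acc'] * 4:
       opt  acc dataset  acc_x4
0  adagrad   68    imdb     272
1     adam   14   squad      56
2  rmsprop   14    imdb      56
3  rmsprop   20      c4      80
4     adam   79      c4     316
5  adagrad   70      c4     280
6  rmsprop   38   squad     152
7  adagrad   10      c4      40
group by dataset, count of acc_x4:
dataset
c4       4
imdb     2
squad    2
Name: acc_x4, dtype: int64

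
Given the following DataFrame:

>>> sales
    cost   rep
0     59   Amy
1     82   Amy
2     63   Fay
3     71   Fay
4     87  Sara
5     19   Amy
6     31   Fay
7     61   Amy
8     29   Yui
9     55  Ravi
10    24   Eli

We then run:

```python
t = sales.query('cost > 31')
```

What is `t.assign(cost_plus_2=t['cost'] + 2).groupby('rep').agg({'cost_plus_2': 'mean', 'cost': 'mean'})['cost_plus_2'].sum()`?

filter rows where cost > 31:
   cost   rep
0    59   Amy
1    82   Amy
2    63   Fay
3    71   Fay
4    87  Sara
7    61   Amy
9    55  Ravi
add column cost_plus_2 = t['cost'] + 2:
   cost   rep  cost_plus_2
0    59   Amy           61
1    82   Amy           84
2    63   Fay           65
3    71   Fay           73
4    87  Sara           89
7    61   Amy           63
9    55  Ravi           57
group by rep: mean(cost_plus_2), mean(cost):
      cost_plus_2       cost
rep                         
Amy     69.333333  67.333333
Fay     69.000000  67.000000
Ravi    57.000000  55.000000
Sara    89.000000  87.000000

284.333333333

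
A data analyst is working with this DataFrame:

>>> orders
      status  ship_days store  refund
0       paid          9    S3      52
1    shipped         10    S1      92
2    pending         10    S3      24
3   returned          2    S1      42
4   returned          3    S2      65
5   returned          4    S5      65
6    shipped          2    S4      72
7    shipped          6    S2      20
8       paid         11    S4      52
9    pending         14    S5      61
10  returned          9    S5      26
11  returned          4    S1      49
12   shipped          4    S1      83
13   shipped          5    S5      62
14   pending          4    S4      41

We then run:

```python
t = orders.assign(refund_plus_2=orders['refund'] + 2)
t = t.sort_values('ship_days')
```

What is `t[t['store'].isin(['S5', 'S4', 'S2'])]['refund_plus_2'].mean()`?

53.5555555556

add column refund_plus_2 = orders['refund'] + 2:
      status  ship_days store  refund  refund_plus_2
0       paid          9    S3      52             54
1    shipped         10    S1      92             94
2    pending         10    S3      24             26
3   returned          2    S1      42             44
4   returned          3    S2      65             67
5   returned          4    S5      65             67
6    shipped          2    S4      72             74
7    shipped          6    S2      20             22
8       paid         11    S4      52             54
9    pending         14    S5      61             63
10  returned          9    S5      26             28
11  returned          4    S1      49             51
12   shipped          4    S1      83             85
13   shipped          5    S5      62             64
14   pending          4    S4      41             43
sort by ship_days:
      status  ship_days store  refund  refund_plus_2
3   returned          2    S1      42             44
6    shipped          2    S4      72             74
4   returned          3    S2      65             67
5   returned          4    S5      65             67
11  returned          4    S1      49             51
12   shipped          4    S1      83             85
14   pending          4    S4      41             43
13   shipped          5    S5      62             64
7    shipped          6    S2      20             22
0       paid          9    S3      52             54
10  returned          9    S5      26             28
1    shipped         10    S1      92             94
2    pending         10    S3      24             26
8       paid         11    S4      52             54
9    pending         14    S5      61             63
filter rows where store in ['S5', 'S4', 'S2']:
      status  ship_days store  refund  refund_plus_2
6    shipped          2    S4      72             74
4   returned          3    S2      65             67
5   returned          4    S5      65             67
14   pending          4    S4      41             43
13   shipped          5    S5      62             64
7    shipped          6    S2      20             22
10  returned          9    S5      26             28
8       paid         11    S4      52             54
9    pending         14    S5      61             63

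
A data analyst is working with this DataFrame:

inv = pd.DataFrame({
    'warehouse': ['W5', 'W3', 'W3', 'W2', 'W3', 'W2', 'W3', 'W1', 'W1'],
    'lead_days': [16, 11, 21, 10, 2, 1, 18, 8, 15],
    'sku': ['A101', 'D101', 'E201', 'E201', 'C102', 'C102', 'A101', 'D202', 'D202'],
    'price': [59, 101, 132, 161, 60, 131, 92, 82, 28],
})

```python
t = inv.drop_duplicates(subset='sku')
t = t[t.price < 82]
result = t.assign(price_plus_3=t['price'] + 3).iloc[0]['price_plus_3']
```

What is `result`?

62

drop duplicate sku (keep=first):
  warehouse  lead_days   sku  price
0        W5         16  A101     59
1        W3         11  D101    101
2        W3         21  E201    132
4        W3          2  C102     60
7        W1          8  D202     82
filter rows where price < 82:
  warehouse  lead_days   sku  price
0        W5         16  A101     59
4        W3          2  C102     60
add column price_plus_3 = t['price'] + 3:
  warehouse  lead_days   sku  price  price_plus_3
0        W5         16  A101     59            62
4        W3          2  C102     60            63
Then the value at position 0, column 'price_plus_3': 62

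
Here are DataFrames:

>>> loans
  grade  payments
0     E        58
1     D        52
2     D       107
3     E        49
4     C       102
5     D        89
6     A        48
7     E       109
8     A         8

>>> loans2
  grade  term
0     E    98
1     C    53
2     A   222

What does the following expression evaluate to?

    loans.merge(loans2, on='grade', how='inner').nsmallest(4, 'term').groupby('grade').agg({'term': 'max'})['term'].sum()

merge on 'grade' (how='inner') → 6 rows:
  grade  payments  term
0     E        58    98
1     E        49    98
2     C       102    53
3     A        48   222
4     E       109    98
5     A         8   222
take 4 rows with smallest term:
  grade  payments  term
2     C       102    53
0     E        58    98
1     E        49    98
4     E       109    98
group by grade, max of term:
       term
grade      
C        53
E        98
Taking the sum of column 'term' gives 151.

151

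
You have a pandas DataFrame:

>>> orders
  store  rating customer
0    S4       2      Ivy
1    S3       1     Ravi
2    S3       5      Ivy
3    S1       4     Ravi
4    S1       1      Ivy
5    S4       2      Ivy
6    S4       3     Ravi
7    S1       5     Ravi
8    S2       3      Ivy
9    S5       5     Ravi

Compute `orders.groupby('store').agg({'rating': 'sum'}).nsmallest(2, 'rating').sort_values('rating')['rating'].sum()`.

group by store, sum of rating:
       rating
store        
S1         10
S2          3
S3          6
S4          7
S5          5
take 2 rows with smallest rating:
       rating
store        
S2          3
S5          5
sort by rating:
       rating
store        
S2          3
S5          5
Taking the sum of column 'rating' gives 8.

8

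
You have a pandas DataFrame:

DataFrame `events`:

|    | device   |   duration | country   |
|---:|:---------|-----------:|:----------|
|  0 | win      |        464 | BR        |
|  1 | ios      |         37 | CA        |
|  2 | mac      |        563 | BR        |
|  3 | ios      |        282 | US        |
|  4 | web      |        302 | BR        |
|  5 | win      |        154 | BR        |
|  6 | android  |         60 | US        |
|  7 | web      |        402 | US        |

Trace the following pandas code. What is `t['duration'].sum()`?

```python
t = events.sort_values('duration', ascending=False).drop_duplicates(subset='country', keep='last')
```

251

sort by duration descending:
    device  duration country
2      mac       563      BR
0      win       464      BR
7      web       402      US
4      web       302      BR
3      ios       282      US
5      win       154      BR
6  android        60      US
1      ios        37      CA
drop duplicate country (keep=last):
    device  duration country
5      win       154      BR
6  android        60      US
1      ios        37      CA
sum of column 'duration' → 251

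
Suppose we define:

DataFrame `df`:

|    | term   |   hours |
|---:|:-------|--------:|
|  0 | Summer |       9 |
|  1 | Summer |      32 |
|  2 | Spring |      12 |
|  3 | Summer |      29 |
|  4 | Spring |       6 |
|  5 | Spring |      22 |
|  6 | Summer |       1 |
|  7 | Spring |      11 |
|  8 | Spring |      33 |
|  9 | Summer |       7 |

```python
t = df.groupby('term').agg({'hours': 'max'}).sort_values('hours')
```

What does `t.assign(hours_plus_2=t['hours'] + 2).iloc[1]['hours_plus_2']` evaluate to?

group by term, max of hours:
        hours
term         
Spring     33
Summer     32
sort by hours:
        hours
term         
Summer     32
Spring     33
add column hours_plus_2 = t['hours'] + 2:
        hours  hours_plus_2
term                       
Summer     32            34
Spring     33            35
Taking the value at position 1, column 'hours_plus_2' gives 35.

35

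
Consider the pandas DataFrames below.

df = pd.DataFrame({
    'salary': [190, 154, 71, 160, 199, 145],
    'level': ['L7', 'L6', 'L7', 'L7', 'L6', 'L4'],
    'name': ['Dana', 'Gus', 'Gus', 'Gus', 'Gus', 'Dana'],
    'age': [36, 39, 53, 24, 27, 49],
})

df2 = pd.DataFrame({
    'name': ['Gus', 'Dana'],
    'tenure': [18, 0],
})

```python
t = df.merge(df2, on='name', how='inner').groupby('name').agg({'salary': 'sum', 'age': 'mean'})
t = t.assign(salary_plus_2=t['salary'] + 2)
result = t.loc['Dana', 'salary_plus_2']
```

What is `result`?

merge on 'name' (how='inner') → 6 rows:
   salary level  name  age  tenure
0     190    L7  Dana   36       0
1     154    L6   Gus   39      18
2      71    L7   Gus   53      18
3     160    L7   Gus   24      18
4     199    L6   Gus   27      18
5     145    L4  Dana   49       0
group by name: sum(salary), mean(age):
      salary    age
name               
Dana     335  42.50
Gus      584  35.75
add column salary_plus_2 = t['salary'] + 2:
      salary    age  salary_plus_2
name                              
Dana     335  42.50            337
Gus      584  35.75            586
Hence 337.

337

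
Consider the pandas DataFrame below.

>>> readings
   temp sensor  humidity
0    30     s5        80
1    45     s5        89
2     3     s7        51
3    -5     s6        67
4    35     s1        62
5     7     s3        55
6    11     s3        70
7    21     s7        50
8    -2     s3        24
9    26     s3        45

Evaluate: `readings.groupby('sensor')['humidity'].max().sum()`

339

group by sensor, max of humidity:
sensor
s1    62
s3    70
s5    89
s6    67
s7    51
Name: humidity, dtype: int64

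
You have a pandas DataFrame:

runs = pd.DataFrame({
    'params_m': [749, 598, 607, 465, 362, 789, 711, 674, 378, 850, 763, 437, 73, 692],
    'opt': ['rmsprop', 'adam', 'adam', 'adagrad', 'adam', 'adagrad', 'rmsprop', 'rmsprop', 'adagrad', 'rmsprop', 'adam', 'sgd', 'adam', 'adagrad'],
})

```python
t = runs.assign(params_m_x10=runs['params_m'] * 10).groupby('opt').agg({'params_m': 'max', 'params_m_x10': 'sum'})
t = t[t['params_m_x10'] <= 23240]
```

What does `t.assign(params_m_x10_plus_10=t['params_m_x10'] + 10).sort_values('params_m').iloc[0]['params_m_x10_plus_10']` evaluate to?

add column params_m_x10 = runs['params_m'] * 10:
    params_m      opt  params_m_x10
0        749  rmsprop          7490
1        598     adam          5980
2        607     adam          6070
3        465  adagrad          4650
4        362     adam          3620
5        789  adagrad          7890
6        711  rmsprop          7110
7        674  rmsprop          6740
8        378  adagrad          3780
9        850  rmsprop          8500
10       763     adam          7630
11       437      sgd          4370
12        73     adam           730
13       692  adagrad          6920
group by opt: max(params_m), sum(params_m_x10):
         params_m  params_m_x10
opt                            
adagrad       789         23240
adam          763         24030
rmsprop       850         29840
sgd           437          4370
filter rows where params_m_x10 <= 23240:
         params_m  params_m_x10
opt                            
adagrad       789         23240
sgd           437          4370
add column params_m_x10_plus_10 = t['params_m_x10'] + 10:
         params_m  params_m_x10  params_m_x10_plus_10
opt                                                  
adagrad       789         23240                 23250
sgd           437          4370                  4380
sort by params_m:
         params_m  params_m_x10  params_m_x10_plus_10
opt                                                  
sgd           437          4370                  4380
adagrad       789         23240                 23250
Hence 4380.

4380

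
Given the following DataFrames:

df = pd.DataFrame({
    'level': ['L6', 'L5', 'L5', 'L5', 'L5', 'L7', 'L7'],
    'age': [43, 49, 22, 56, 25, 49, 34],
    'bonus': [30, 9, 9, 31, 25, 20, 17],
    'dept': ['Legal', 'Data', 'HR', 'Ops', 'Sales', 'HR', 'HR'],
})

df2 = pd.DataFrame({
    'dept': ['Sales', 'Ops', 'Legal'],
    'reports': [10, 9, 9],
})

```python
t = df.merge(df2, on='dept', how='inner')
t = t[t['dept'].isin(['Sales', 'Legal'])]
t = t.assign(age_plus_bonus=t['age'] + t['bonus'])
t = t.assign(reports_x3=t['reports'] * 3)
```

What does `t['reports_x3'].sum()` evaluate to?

57

merge on 'dept' (how='inner') → 3 rows:
  level  age  bonus   dept  reports
0    L6   43     30  Legal        9
1    L5   56     31    Ops        9
2    L5   25     25  Sales       10
filter rows where dept in ['Sales', 'Legal']:
  level  age  bonus   dept  reports
0    L6   43     30  Legal        9
2    L5   25     25  Sales       10
add column age_plus_bonus = t['age'] + t['bonus']:
  level  age  bonus   dept  reports  age_plus_bonus
0    L6   43     30  Legal        9              73
2    L5   25     25  Sales       10              50
add column reports_x3 = t['reports'] * 3:
  level  age  bonus   dept  reports  age_plus_bonus  reports_x3
0    L6   43     30  Legal        9              73          27
2    L5   25     25  Sales       10              50          30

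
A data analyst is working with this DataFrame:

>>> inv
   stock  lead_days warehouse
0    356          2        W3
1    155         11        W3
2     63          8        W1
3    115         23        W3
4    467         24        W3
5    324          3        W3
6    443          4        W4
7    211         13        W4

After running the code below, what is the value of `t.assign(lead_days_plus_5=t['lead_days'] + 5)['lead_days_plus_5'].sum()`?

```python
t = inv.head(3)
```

36

take first 3 rows:
   stock  lead_days warehouse
0    356          2        W3
1    155         11        W3
2     63          8        W1
add column lead_days_plus_5 = t['lead_days'] + 5:
   stock  lead_days warehouse  lead_days_plus_5
0    356          2        W3                 7
1    155         11        W3                16
2     63          8        W1                13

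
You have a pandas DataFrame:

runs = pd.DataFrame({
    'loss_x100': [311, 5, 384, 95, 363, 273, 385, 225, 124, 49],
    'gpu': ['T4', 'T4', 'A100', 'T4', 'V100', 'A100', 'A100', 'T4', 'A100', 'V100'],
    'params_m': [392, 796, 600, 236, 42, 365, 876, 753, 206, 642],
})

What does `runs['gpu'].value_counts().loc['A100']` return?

4

value_counts of gpu:
gpu
T4      4
A100    4
V100    2
Name: count, dtype: int64
So loc['A100'] = 4.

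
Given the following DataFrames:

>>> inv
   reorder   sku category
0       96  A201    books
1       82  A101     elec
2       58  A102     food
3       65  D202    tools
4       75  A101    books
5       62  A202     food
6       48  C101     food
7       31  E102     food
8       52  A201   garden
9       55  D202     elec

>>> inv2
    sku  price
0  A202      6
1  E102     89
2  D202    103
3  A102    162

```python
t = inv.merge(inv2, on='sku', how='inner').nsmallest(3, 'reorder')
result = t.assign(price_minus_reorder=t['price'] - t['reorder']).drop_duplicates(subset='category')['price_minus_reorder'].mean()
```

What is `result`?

merge on 'sku' (how='inner') → 5 rows:
   reorder   sku category  price
0       58  A102     food    162
1       65  D202    tools    103
2       62  A202     food      6
3       31  E102     food     89
4       55  D202     elec    103
take 3 rows with smallest reorder:
   reorder   sku category  price
3       31  E102     food     89
4       55  D202     elec    103
0       58  A102     food    162
add column price_minus_reorder = t['price'] - t['reorder']:
   reorder   sku category  price  price_minus_reorder
3       31  E102     food     89                   58
4       55  D202     elec    103                   48
0       58  A102     food    162                  104
drop duplicate category (keep=first):
   reorder   sku category  price  price_minus_reorder
3       31  E102     food     89                   58
4       55  D202     elec    103                   48
Finally, mean of column 'price_minus_reorder' = 53.0.

53.0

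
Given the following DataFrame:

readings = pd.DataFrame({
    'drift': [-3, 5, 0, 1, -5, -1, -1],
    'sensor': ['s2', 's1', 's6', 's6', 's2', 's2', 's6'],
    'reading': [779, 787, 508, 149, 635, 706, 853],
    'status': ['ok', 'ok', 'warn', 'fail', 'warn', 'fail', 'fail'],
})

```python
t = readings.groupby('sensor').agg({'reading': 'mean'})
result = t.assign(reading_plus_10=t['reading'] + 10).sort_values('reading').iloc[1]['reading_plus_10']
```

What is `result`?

716.666666667

group by sensor, mean of reading:
           reading
sensor            
s1      787.000000
s2      706.666667
s6      503.333333
add column reading_plus_10 = t['reading'] + 10:
           reading  reading_plus_10
sensor                             
s1      787.000000       797.000000
s2      706.666667       716.666667
s6      503.333333       513.333333
sort by reading:
           reading  reading_plus_10
sensor                             
s6      503.333333       513.333333
s2      706.666667       716.666667
s1      787.000000       797.000000
Reading off the value at position 1, column 'reading_plus_10', we get 716.666666667.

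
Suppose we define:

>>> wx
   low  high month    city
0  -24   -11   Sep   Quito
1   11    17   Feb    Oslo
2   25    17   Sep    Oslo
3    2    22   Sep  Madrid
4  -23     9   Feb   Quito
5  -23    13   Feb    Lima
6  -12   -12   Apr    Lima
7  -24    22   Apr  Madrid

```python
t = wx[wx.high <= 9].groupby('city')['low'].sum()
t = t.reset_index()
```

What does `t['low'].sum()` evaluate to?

-59

filter rows where high <= 9:
   low  high month   city
0  -24   -11   Sep  Quito
4  -23     9   Feb  Quito
6  -12   -12   Apr   Lima
group by city, sum of low:
city
Lima    -12
Quito   -47
Name: low, dtype: int64
reset_index():
    city  low
0   Lima  -12
1  Quito  -47
Reading off the sum of column 'low', we get -59.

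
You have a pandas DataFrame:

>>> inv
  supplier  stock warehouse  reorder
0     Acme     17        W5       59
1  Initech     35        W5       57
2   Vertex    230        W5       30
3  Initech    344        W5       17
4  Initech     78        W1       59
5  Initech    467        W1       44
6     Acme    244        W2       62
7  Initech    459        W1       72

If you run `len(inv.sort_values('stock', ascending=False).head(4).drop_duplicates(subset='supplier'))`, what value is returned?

2

sort by stock descending:
  supplier  stock warehouse  reorder
5  Initech    467        W1       44
7  Initech    459        W1       72
3  Initech    344        W5       17
6     Acme    244        W2       62
2   Vertex    230        W5       30
4  Initech     78        W1       59
1  Initech     35        W5       57
0     Acme     17        W5       59
take first 4 rows:
  supplier  stock warehouse  reorder
5  Initech    467        W1       44
7  Initech    459        W1       72
3  Initech    344        W5       17
6     Acme    244        W2       62
drop duplicate supplier (keep=first):
  supplier  stock warehouse  reorder
5  Initech    467        W1       44
6     Acme    244        W2       62
Hence 2.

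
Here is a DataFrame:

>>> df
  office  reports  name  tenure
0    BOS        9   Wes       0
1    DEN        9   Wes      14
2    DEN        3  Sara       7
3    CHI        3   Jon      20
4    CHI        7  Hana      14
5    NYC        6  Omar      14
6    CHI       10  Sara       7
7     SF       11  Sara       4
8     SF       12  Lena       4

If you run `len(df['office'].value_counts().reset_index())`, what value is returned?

value_counts of office:
office
CHI    3
DEN    2
SF     2
BOS    1
NYC    1
Name: count, dtype: int64
reset_index():
  office  count
0    CHI      3
1    DEN      2
2     SF      2
3    BOS      1
4    NYC      1
Reading off the number of rows, we get 5.

5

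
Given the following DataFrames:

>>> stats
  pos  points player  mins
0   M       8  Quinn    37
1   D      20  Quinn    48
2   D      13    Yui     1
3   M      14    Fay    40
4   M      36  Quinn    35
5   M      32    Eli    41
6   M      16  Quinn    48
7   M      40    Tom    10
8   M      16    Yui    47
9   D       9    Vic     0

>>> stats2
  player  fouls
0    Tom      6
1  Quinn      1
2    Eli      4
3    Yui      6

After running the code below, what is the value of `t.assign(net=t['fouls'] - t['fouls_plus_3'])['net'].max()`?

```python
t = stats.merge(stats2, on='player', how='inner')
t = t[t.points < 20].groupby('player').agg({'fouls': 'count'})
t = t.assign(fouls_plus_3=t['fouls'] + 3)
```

-3

merge on 'player' (how='inner') → 8 rows:
  pos  points player  mins  fouls
0   M       8  Quinn    37      1
1   D      20  Quinn    48      1
2   D      13    Yui     1      6
3   M      36  Quinn    35      1
4   M      32    Eli    41      4
5   M      16  Quinn    48      1
6   M      40    Tom    10      6
7   M      16    Yui    47      6
filter rows where points < 20:
  pos  points player  mins  fouls
0   M       8  Quinn    37      1
2   D      13    Yui     1      6
5   M      16  Quinn    48      1
7   M      16    Yui    47      6
group by player, count of fouls:
        fouls
player       
Quinn       2
Yui         2
add column fouls_plus_3 = t['fouls'] + 3:
        fouls  fouls_plus_3
player                     
Quinn       2             5
Yui         2             5
add column net = t['fouls'] - t['fouls_plus_3']:
        fouls  fouls_plus_3  net
player                          
Quinn       2             5   -3
Yui         2             5   -3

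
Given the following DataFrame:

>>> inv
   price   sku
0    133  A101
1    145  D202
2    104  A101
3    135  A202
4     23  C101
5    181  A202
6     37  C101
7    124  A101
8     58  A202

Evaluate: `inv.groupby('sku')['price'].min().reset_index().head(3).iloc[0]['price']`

104

group by sku, min of price:
sku
A101    104
A202     58
C101     23
D202    145
Name: price, dtype: int64
reset_index():
    sku  price
0  A101    104
1  A202     58
2  C101     23
3  D202    145
take first 3 rows:
    sku  price
0  A101    104
1  A202     58
2  C101     23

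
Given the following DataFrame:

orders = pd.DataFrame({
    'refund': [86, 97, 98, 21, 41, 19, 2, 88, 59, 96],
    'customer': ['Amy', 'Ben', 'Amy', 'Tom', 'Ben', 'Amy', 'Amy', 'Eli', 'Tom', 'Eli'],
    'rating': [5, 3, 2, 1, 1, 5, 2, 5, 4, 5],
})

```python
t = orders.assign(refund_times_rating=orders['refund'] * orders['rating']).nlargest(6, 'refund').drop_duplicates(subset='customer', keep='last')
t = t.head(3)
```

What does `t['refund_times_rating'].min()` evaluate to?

add column refund_times_rating = orders['refund'] * orders['rating']:
   refund customer  rating  refund_times_rating
0      86      Amy       5                  430
1      97      Ben       3                  291
2      98      Amy       2                  196
3      21      Tom       1                   21
4      41      Ben       1                   41
5      19      Amy       5                   95
6       2      Amy       2                    4
7      88      Eli       5                  440
8      59      Tom       4                  236
9      96      Eli       5                  480
take 6 rows with largest refund:
   refund customer  rating  refund_times_rating
2      98      Amy       2                  196
1      97      Ben       3                  291
9      96      Eli       5                  480
7      88      Eli       5                  440
0      86      Amy       5                  430
8      59      Tom       4                  236
drop duplicate customer (keep=last):
   refund customer  rating  refund_times_rating
1      97      Ben       3                  291
7      88      Eli       5                  440
0      86      Amy       5                  430
8      59      Tom       4                  236
take first 3 rows:
   refund customer  rating  refund_times_rating
1      97      Ben       3                  291
7      88      Eli       5                  440
0      86      Amy       5                  430
Then the min of column 'refund_times_rating': 291

291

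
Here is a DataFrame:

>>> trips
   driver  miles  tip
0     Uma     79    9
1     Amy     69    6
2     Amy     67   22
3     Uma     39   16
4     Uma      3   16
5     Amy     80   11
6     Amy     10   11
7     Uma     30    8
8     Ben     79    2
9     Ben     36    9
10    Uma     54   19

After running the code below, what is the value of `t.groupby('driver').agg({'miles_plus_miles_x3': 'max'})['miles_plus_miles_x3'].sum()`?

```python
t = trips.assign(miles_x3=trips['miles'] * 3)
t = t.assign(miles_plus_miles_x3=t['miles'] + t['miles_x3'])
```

952

add column miles_x3 = trips['miles'] * 3:
   driver  miles  tip  miles_x3
0     Uma     79    9       237
1     Amy     69    6       207
2     Amy     67   22       201
3     Uma     39   16       117
4     Uma      3   16         9
5     Amy     80   11       240
6     Amy     10   11        30
7     Uma     30    8        90
8     Ben     79    2       237
9     Ben     36    9       108
10    Uma     54   19       162
add column miles_plus_miles_x3 = t['miles'] + t['miles_x3']:
   driver  miles  tip  miles_x3  miles_plus_miles_x3
0     Uma     79    9       237                  316
1     Amy     69    6       207                  276
2     Amy     67   22       201                  268
3     Uma     39   16       117                  156
4     Uma      3   16         9                   12
5     Amy     80   11       240                  320
6     Amy     10   11        30                   40
7     Uma     30    8        90                  120
8     Ben     79    2       237                  316
9     Ben     36    9       108                  144
10    Uma     54   19       162                  216
group by driver, max of miles_plus_miles_x3:
        miles_plus_miles_x3
driver                     
Amy                     320
Ben                     316
Uma                     316
Hence 952.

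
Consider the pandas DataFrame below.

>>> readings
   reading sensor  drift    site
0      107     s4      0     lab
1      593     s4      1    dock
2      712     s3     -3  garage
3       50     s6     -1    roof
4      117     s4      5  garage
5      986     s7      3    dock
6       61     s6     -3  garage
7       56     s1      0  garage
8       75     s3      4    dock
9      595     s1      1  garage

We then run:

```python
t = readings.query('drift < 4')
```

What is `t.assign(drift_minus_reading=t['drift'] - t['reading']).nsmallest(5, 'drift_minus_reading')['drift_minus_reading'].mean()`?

-598.2

filter rows where drift < 4:
   reading sensor  drift    site
0      107     s4      0     lab
1      593     s4      1    dock
2      712     s3     -3  garage
3       50     s6     -1    roof
5      986     s7      3    dock
6       61     s6     -3  garage
7       56     s1      0  garage
9      595     s1      1  garage
add column drift_minus_reading = t['drift'] - t['reading']:
   reading sensor  drift    site  drift_minus_reading
0      107     s4      0     lab                 -107
1      593     s4      1    dock                 -592
2      712     s3     -3  garage                 -715
3       50     s6     -1    roof                  -51
5      986     s7      3    dock                 -983
6       61     s6     -3  garage                  -64
7       56     s1      0  garage                  -56
9      595     s1      1  garage                 -594
take 5 rows with smallest drift_minus_reading:
   reading sensor  drift    site  drift_minus_reading
5      986     s7      3    dock                 -983
2      712     s3     -3  garage                 -715
9      595     s1      1  garage                 -594
1      593     s4      1    dock                 -592
0      107     s4      0     lab                 -107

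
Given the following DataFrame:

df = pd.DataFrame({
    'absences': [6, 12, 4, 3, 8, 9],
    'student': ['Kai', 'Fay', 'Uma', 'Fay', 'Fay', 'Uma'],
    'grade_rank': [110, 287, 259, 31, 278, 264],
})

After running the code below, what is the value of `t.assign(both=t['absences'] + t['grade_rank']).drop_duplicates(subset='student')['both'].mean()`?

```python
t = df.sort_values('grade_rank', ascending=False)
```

229.333333333

sort by grade_rank descending:
   absences student  grade_rank
1        12     Fay         287
4         8     Fay         278
5         9     Uma         264
2         4     Uma         259
0         6     Kai         110
3         3     Fay          31
add column both = t['absences'] + t['grade_rank']:
   absences student  grade_rank  both
1        12     Fay         287   299
4         8     Fay         278   286
5         9     Uma         264   273
2         4     Uma         259   263
0         6     Kai         110   116
3         3     Fay          31    34
drop duplicate student (keep=first):
   absences student  grade_rank  both
1        12     Fay         287   299
5         9     Uma         264   273
0         6     Kai         110   116
The mean of column 'both' is 229.333333333.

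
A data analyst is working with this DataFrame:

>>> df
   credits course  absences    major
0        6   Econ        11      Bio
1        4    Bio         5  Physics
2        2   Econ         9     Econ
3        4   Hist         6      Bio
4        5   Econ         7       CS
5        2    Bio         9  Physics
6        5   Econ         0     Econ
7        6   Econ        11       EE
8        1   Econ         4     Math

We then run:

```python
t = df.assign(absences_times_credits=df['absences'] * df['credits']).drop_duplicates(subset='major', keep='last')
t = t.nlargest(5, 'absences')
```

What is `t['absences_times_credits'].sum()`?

add column absences_times_credits = df['absences'] * df['credits']:
   credits course  absences    major  absences_times_credits
0        6   Econ        11      Bio                      66
1        4    Bio         5  Physics                      20
2        2   Econ         9     Econ                      18
3        4   Hist         6      Bio                      24
4        5   Econ         7       CS                      35
5        2    Bio         9  Physics                      18
6        5   Econ         0     Econ                       0
7        6   Econ        11       EE                      66
8        1   Econ         4     Math                       4
drop duplicate major (keep=last):
   credits course  absences    major  absences_times_credits
3        4   Hist         6      Bio                      24
4        5   Econ         7       CS                      35
5        2    Bio         9  Physics                      18
6        5   Econ         0     Econ                       0
7        6   Econ        11       EE                      66
8        1   Econ         4     Math                       4
take 5 rows with largest absences:
   credits course  absences    major  absences_times_credits
7        6   Econ        11       EE                      66
5        2    Bio         9  Physics                      18
4        5   Econ         7       CS                      35
3        4   Hist         6      Bio                      24
8        1   Econ         4     Math                       4
So sum() = 147.

147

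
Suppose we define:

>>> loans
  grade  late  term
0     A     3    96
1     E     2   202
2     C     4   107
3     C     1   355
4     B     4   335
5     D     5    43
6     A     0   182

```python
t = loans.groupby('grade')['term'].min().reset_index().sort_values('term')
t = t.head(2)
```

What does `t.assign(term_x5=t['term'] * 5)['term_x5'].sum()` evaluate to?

695

group by grade, min of term:
grade
A     96
B    335
C    107
D     43
E    202
Name: term, dtype: int64
reset_index():
  grade  term
0     A    96
1     B   335
2     C   107
3     D    43
4     E   202
sort by term:
  grade  term
3     D    43
0     A    96
2     C   107
4     E   202
1     B   335
take first 2 rows:
  grade  term
3     D    43
0     A    96
add column term_x5 = t['term'] * 5:
  grade  term  term_x5
3     D    43      215
0     A    96      480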